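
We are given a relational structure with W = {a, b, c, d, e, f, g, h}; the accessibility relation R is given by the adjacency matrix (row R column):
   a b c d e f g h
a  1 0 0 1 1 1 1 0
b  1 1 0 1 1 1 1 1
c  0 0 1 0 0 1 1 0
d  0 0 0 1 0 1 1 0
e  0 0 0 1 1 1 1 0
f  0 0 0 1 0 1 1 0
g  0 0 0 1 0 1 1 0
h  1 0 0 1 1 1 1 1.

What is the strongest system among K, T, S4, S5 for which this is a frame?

Reflexive (axiom T): yes — every world is R-related to itself.
Transitive (axiom 4): no — c R f and f R d, but not c R d.
Euclidean (axiom 5): no — a R d and a R e, but not d R e.
So F validates K, T; S4 would additionally require R to be transitive. The strongest is T.

T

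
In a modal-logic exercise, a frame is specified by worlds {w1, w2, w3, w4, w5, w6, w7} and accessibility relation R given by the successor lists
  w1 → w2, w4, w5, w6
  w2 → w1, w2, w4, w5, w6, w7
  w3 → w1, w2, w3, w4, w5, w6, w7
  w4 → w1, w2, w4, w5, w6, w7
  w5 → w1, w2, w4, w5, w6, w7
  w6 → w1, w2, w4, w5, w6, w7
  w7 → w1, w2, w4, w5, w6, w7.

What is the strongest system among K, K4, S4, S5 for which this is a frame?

K

Transitive (axiom 4): no — w1 R w2 and w2 R w7, but not w1 R w7.
Reflexive (axiom T): no — w1 is not related to itself.
Euclidean (axiom 5): no — w2 R w1 and w2 R w7, but not w1 R w7.
So F validates K; K4 would additionally require R to be transitive. The strongest is K.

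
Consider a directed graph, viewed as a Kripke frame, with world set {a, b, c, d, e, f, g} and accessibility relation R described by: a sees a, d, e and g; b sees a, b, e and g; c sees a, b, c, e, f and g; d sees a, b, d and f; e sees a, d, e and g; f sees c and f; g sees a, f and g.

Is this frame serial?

Yes

Serial: yes — every world has a successor (e.g. a R a).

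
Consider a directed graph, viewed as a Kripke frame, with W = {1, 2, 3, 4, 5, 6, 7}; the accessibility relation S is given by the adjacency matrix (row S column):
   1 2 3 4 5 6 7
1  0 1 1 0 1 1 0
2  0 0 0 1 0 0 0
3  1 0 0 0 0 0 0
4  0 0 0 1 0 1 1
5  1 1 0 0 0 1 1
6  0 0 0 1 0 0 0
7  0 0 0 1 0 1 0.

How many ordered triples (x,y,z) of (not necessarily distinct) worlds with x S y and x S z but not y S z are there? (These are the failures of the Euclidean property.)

32

Enumerating: (1,2,2), (1,2,3), (1,2,5), (1,2,6), (1,3,2), (1,3,3), (1,3,5), (1,3,6), (1,5,3), (1,5,5), (1,6,2), (1,6,3), … and 20 more.
Total: 32.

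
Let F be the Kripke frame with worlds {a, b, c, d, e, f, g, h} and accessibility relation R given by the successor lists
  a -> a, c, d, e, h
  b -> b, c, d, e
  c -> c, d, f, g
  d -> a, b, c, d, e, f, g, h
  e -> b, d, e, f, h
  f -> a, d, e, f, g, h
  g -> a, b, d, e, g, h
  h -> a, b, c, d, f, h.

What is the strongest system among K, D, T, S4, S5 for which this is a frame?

Serial (axiom D): yes — every world has a successor (e.g. a R a).
Reflexive (axiom T): yes — every world is R-related to itself.
Transitive (axiom 4): no — a R c and c R f, but not a R f.
Euclidean (axiom 5): no — a R c and a R e, but not c R e.
So F validates K, D, T; S4 would additionally require R to be transitive. The strongest is T.

T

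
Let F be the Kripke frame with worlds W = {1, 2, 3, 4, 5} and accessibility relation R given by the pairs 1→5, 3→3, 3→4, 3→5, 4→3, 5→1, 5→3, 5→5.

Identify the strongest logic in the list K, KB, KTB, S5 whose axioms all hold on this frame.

KB

Symmetric (axiom B): yes — every pair in R has its reverse in R.
Reflexive (axiom T): no — 1 is not related to itself.
Euclidean (axiom 5): no — 3 R 4 and 3 R 5, but not 4 R 5.
So F validates K, KB; KTB would additionally require R to be reflexive. The strongest is KB.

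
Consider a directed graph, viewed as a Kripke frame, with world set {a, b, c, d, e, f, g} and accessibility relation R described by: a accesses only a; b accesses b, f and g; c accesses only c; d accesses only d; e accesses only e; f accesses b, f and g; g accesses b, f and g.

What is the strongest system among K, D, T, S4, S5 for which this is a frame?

Serial (axiom D): yes — every world has a successor (e.g. a R a).
Reflexive (axiom T): yes — every world is R-related to itself.
Transitive (axiom 4): yes — every two-step R-path is closed by a direct edge.
Euclidean (axiom 5): yes — any two successors of a common world are R-related.
So F validates K, D, T, S4, S5. The strongest is S5.

S5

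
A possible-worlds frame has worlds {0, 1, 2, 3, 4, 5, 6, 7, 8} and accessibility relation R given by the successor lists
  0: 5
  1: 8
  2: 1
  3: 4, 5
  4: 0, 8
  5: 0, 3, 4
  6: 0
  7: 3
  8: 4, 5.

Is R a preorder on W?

No

Reflexive: no — 0 is not related to itself.
Transitive: no — 0 R 5 and 5 R 3, but not 0 R 3.
So R is not a preorder.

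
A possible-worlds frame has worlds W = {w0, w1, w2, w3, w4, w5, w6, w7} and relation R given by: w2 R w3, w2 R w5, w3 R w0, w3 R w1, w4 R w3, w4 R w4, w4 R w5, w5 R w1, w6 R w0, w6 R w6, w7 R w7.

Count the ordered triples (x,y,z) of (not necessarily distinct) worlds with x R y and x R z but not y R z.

17

Enumerating: (w2,w3,w3), (w2,w3,w5), (w2,w5,w3), (w2,w5,w5), (w3,w0,w0), (w3,w0,w1), (w3,w1,w0), (w3,w1,w1), (w4,w3,w3), (w4,w3,w4), (w4,w3,w5), (w4,w5,w3), (w4,w5,w4), (w4,w5,w5), (w5,w1,w1), (w6,w0,w0), (w6,w0,w6).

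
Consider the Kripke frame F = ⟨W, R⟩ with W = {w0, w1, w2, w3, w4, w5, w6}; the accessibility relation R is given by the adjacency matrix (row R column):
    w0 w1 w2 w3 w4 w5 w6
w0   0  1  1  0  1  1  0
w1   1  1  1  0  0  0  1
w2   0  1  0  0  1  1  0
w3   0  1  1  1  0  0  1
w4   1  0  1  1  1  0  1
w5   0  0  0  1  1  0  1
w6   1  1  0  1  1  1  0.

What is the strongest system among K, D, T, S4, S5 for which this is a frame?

Serial (axiom D): yes — every world has a successor (e.g. w0 R w1).
Reflexive (axiom T): no — w0 is not related to itself.
Transitive (axiom 4): no — w0 R w1 and w1 R w6, but not w0 R w6.
Euclidean (axiom 5): no — w0 R w1 and w0 R w4, but not w1 R w4.
So F validates K, D; T would additionally require R to be reflexive. The strongest is D.

D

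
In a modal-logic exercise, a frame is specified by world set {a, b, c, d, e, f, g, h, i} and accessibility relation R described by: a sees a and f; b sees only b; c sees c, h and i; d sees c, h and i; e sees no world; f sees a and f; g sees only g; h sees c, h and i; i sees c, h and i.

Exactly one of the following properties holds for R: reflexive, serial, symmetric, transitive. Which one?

Reflexive: no — d is not related to itself.
Serial: no — e has no R-successor.
Symmetric: no — d R c but not c R d.
Transitive: yes — every two-step R-path is closed by a direct edge.
Only transitive holds.

transitive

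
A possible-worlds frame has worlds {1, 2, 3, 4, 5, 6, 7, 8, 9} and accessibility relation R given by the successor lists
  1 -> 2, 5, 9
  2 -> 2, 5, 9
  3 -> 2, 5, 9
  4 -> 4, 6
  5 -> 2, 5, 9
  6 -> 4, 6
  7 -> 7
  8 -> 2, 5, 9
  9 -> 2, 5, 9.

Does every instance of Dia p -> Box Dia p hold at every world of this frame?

By correspondence theory, 5 is valid on a frame iff R is Euclidean.
Euclidean: yes — any two successors of a common world are R-related.

Yes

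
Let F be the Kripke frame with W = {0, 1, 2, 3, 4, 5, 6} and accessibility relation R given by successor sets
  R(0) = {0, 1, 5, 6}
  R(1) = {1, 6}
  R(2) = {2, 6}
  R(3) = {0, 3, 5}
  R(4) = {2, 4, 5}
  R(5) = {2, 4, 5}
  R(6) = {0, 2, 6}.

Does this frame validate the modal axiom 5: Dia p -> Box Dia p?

No

By correspondence theory, 5 is valid on a frame iff R is Euclidean.
Euclidean: no — 0 R 1 and 0 R 5, but not 1 R 5.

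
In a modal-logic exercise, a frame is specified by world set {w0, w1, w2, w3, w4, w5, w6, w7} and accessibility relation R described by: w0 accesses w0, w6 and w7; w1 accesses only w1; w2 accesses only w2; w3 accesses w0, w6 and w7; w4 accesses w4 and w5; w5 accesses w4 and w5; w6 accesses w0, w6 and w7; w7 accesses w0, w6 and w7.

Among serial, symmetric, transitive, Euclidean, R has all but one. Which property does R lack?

symmetric

Serial: yes — every world has a successor (e.g. w0 R w0).
Symmetric: no — w3 R w0 but not w0 R w3.
Transitive: yes — every two-step R-path is closed by a direct edge.
Euclidean: yes — any two successors of a common world are R-related.
Only symmetric fails.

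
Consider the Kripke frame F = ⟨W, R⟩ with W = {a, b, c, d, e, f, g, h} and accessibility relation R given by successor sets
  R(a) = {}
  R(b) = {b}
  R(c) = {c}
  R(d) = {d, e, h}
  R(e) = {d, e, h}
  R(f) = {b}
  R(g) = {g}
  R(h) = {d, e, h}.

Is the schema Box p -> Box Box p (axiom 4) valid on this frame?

Yes

Axiom 4 corresponds to the accessibility relation being transitive.
Transitive: yes — every two-step R-path is closed by a direct edge.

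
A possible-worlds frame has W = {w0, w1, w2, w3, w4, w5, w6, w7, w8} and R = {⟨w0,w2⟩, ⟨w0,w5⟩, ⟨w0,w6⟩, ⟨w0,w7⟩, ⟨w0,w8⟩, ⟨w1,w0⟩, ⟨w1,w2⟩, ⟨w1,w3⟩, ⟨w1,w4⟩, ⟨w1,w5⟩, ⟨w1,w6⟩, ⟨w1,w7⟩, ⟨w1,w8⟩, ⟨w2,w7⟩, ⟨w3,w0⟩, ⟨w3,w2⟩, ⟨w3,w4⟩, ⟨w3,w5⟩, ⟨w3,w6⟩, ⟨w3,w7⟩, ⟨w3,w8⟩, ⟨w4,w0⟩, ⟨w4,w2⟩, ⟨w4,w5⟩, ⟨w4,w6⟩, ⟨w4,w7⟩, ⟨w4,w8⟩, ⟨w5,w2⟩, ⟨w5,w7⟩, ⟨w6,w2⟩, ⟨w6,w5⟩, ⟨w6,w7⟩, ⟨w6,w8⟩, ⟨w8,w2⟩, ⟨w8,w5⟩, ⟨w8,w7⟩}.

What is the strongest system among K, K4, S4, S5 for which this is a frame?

Transitive (axiom 4): yes — every two-step R-path is closed by a direct edge.
Reflexive (axiom T): no — w0 is not related to itself.
Euclidean (axiom 5): no — w0 R w2 and w0 R w5, but not w2 R w5.
So F validates K, K4; S4 would additionally require R to be reflexive. The strongest is K4.

K4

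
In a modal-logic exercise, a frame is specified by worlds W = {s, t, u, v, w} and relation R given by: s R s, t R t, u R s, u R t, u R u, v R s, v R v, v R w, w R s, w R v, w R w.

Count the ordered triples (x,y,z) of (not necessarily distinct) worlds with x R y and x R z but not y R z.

Enumerating: (u,s,t), (u,s,u), (u,t,s), (u,t,u), (v,s,v), (v,s,w), (w,s,v), (w,s,w).

8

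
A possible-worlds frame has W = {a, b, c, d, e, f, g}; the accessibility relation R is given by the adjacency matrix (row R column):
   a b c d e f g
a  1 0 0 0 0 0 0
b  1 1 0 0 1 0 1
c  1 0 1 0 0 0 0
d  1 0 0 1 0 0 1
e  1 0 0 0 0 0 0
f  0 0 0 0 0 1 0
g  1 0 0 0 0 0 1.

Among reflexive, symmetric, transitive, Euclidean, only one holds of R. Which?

transitive

Reflexive: no — e is not related to itself.
Symmetric: no — b R a but not a R b.
Transitive: yes — every two-step R-path is closed by a direct edge.
Euclidean: no — b R a and b R e, but not a R e.
Only transitive holds.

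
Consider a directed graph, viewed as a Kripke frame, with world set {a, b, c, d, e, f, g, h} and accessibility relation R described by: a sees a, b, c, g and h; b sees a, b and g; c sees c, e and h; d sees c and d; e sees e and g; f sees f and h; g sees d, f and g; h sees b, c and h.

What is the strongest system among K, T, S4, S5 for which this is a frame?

T

Reflexive (axiom T): yes — every world is R-related to itself.
Transitive (axiom 4): no — a R c and c R e, but not a R e.
Euclidean (axiom 5): no — a R b and a R c, but not b R c.
So F validates K, T; S4 would additionally require R to be transitive. The strongest is T.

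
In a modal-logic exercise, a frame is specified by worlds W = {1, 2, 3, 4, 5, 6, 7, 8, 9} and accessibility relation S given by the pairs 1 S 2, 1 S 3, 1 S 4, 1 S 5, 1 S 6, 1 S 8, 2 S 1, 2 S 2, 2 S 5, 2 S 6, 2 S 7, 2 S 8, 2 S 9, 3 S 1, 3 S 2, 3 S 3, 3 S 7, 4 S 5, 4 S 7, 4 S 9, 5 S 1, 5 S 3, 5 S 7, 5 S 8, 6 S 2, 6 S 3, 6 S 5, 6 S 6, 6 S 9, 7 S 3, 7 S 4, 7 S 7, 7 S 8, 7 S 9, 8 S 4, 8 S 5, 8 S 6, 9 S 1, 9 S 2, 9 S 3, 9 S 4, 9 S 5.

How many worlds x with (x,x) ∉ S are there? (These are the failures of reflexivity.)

Enumerating: 1, 4, 5, 8, 9.

5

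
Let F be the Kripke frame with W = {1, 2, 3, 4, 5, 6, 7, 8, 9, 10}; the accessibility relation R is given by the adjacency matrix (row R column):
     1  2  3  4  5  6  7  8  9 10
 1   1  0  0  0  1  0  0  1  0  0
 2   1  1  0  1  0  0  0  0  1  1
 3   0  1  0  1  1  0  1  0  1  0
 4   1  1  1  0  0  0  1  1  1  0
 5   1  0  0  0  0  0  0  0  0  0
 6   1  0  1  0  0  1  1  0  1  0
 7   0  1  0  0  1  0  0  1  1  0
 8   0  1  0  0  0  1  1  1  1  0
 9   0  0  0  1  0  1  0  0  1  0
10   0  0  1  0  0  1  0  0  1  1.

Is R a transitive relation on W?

Transitive: no — 1 R 8 and 8 R 2, but not 1 R 2.

No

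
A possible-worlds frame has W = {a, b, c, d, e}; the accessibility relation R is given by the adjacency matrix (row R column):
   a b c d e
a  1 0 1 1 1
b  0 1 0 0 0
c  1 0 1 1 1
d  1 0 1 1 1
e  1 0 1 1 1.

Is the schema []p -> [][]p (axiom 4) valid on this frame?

Axiom 4 corresponds to the accessibility relation being transitive.
Transitive: yes — every two-step R-path is closed by a direct edge.

Yes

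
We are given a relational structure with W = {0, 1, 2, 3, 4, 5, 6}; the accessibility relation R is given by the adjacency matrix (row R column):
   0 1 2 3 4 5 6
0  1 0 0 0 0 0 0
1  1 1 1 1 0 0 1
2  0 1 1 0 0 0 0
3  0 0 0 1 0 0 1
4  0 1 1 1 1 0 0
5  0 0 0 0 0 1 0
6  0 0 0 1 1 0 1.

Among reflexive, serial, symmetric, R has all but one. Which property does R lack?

symmetric

Reflexive: yes — every world is R-related to itself.
Serial: yes — every world has a successor (e.g. 0 R 0).
Symmetric: no — 1 R 0 but not 0 R 1.
Only symmetric fails.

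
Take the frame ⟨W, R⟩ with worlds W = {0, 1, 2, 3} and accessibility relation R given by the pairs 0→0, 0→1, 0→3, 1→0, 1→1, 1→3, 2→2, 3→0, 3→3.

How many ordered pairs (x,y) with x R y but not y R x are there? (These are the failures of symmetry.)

1

Enumerating: (1,3).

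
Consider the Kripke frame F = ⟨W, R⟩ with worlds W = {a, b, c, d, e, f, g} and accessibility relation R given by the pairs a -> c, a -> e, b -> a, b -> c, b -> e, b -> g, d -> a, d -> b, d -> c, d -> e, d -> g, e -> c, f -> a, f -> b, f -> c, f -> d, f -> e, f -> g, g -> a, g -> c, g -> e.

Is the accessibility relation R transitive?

Yes

Transitive: yes — every two-step R-path is closed by a direct edge.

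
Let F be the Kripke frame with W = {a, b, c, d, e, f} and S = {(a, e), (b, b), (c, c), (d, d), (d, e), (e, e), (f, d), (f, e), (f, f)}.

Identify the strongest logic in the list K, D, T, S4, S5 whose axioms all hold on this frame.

Serial (axiom D): yes — every world has a successor (e.g. a S e).
Reflexive (axiom T): no — a is not related to itself.
Transitive (axiom 4): yes — every two-step S-path is closed by a direct edge.
Euclidean (axiom 5): no — f S e and f S d, but not e S d.
So F validates K, D; T would additionally require S to be reflexive. The strongest is D.

D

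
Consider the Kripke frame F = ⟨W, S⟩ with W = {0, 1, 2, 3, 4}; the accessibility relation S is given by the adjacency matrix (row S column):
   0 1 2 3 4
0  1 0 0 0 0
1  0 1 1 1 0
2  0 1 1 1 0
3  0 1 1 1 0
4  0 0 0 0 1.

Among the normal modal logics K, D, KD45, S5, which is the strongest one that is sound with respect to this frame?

Serial (axiom D): yes — every world has a successor (e.g. 0 S 0).
Euclidean (axiom 5): yes — any two successors of a common world are S-related.
Transitive (axiom 4): yes — every two-step S-path is closed by a direct edge.
Reflexive (axiom T): yes — every world is S-related to itself.
So F validates K, D, KD45, S5. The strongest is S5.

S5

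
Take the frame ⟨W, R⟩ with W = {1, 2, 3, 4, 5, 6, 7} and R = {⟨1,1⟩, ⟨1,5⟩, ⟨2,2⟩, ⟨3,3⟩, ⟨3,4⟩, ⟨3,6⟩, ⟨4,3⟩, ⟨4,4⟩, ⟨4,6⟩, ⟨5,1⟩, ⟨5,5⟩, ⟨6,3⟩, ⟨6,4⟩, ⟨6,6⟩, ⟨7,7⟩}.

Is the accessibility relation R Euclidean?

Yes

Euclidean: yes — any two successors of a common world are R-related.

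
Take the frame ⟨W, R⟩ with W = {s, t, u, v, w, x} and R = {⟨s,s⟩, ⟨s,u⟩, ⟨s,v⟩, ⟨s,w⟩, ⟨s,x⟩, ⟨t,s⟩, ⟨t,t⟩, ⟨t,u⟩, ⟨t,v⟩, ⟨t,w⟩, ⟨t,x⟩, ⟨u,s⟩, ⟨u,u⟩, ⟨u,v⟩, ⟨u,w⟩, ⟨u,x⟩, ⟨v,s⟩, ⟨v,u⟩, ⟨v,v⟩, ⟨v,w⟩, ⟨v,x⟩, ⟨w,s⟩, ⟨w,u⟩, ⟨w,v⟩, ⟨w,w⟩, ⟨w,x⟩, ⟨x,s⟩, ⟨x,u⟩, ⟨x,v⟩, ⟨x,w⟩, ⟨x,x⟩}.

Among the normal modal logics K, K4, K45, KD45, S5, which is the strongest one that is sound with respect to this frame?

K4

Transitive (axiom 4): yes — every two-step R-path is closed by a direct edge.
Euclidean (axiom 5): no — t R s and t R t, but not s R t.
Serial (axiom D): yes — every world has a successor (e.g. s R s).
Reflexive (axiom T): yes — every world is R-related to itself.
So F validates K, K4; K45 would additionally require R to be Euclidean. The strongest is K4.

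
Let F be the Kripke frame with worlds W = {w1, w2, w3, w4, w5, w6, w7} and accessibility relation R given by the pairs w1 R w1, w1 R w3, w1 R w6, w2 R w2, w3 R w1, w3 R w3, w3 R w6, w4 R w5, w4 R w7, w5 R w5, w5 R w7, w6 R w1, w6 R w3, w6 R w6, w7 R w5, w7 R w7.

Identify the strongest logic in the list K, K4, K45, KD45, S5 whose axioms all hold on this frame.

KD45

Transitive (axiom 4): yes — every two-step R-path is closed by a direct edge.
Euclidean (axiom 5): yes — any two successors of a common world are R-related.
Serial (axiom D): yes — every world has a successor (e.g. w1 R w1).
Reflexive (axiom T): no — w4 is not related to itself.
So F validates K, K4, K45, KD45; S5 would additionally require R to be reflexive. The strongest is KD45.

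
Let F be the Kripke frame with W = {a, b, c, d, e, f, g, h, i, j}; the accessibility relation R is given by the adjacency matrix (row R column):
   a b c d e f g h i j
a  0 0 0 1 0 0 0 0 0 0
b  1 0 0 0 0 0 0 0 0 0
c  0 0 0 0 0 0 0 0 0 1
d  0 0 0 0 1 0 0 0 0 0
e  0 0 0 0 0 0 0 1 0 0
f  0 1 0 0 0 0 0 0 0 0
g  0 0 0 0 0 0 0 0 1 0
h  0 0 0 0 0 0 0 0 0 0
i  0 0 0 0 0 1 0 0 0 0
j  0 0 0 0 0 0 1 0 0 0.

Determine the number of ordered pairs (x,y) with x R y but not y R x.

Enumerating: (a,d), (b,a), (c,j), (d,e), (e,h), (f,b), (g,i), (i,f), (j,g).

9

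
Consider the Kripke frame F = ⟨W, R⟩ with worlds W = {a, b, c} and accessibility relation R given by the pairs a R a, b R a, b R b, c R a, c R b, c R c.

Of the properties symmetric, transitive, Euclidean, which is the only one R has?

transitive

Symmetric: no — b R a but not a R b.
Transitive: yes — every two-step R-path is closed by a direct edge.
Euclidean: no — c R a and c R b, but not a R b.
Only transitive holds.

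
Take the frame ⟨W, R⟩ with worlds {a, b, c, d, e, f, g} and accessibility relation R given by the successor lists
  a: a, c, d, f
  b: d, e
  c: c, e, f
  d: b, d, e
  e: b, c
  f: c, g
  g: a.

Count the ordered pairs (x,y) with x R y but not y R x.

6

Enumerating: (a,c), (a,d), (a,f), (d,e), (f,g), (g,a).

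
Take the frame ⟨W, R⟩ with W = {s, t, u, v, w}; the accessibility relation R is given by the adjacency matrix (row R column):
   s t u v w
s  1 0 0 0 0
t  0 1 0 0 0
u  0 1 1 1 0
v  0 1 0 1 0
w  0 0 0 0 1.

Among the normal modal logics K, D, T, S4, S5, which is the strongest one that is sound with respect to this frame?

S4

Serial (axiom D): yes — every world has a successor (e.g. s R s).
Reflexive (axiom T): yes — every world is R-related to itself.
Transitive (axiom 4): yes — every two-step R-path is closed by a direct edge.
Euclidean (axiom 5): no — u R t and u R v, but not t R v.
So F validates K, D, T, S4; S5 would additionally require R to be Euclidean. The strongest is S4.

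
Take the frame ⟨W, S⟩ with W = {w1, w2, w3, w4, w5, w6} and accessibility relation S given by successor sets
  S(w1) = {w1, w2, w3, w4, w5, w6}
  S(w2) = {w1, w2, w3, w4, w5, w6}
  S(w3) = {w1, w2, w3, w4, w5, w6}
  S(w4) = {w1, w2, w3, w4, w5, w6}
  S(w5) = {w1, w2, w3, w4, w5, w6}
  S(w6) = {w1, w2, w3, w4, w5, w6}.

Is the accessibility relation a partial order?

Reflexive: yes — every world is S-related to itself.
Transitive: yes — every two-step S-path is closed by a direct edge.
Antisymmetric: no — w1 S w2 and w2 S w1 with w1 ≠ w2.
So S is not a partial order.

No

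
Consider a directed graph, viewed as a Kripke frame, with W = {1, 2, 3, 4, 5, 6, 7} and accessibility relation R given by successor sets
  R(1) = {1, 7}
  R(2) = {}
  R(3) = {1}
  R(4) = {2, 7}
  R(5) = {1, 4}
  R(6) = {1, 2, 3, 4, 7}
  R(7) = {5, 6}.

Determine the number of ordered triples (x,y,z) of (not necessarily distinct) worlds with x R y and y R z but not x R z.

Enumerating: (1,7,5), (1,7,6), (3,1,7), (4,7,5), (4,7,6), (5,1,7), (5,4,2), (5,4,7), (6,7,5), (6,7,6), (7,5,1), (7,5,4), (7,6,1), (7,6,2), (7,6,3), (7,6,4), (7,6,7).

17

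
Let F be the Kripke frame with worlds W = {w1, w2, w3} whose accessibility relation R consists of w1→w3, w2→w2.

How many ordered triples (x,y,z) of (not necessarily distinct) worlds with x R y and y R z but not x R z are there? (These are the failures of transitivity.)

R is transitive; there are no such tuples.

0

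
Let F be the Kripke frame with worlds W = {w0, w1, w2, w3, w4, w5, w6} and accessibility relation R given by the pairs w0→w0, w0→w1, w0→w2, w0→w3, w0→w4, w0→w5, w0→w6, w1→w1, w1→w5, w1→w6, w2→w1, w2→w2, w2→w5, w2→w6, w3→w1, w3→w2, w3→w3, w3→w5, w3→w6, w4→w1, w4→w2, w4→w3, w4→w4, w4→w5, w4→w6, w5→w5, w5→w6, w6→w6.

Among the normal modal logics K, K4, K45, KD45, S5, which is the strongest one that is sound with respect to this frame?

K4

Transitive (axiom 4): yes — every two-step R-path is closed by a direct edge.
Euclidean (axiom 5): no — w0 R w1 and w0 R w2, but not w1 R w2.
Serial (axiom D): yes — every world has a successor (e.g. w0 R w0).
Reflexive (axiom T): yes — every world is R-related to itself.
So F validates K, K4; K45 would additionally require R to be Euclidean. The strongest is K4.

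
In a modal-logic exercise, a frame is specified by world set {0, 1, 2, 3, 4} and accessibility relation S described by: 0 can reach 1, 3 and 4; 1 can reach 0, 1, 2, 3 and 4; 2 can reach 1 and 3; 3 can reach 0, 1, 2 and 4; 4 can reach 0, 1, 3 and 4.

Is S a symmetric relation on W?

Yes

Symmetric: yes — every pair in S has its reverse in S.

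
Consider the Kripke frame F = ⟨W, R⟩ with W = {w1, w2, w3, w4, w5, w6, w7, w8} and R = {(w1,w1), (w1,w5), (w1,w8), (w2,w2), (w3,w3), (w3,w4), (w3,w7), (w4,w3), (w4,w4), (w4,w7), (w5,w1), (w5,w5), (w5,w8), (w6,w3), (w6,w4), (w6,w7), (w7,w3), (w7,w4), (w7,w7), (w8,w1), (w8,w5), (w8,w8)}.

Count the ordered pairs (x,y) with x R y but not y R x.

3

Enumerating: (w6,w3), (w6,w4), (w6,w7).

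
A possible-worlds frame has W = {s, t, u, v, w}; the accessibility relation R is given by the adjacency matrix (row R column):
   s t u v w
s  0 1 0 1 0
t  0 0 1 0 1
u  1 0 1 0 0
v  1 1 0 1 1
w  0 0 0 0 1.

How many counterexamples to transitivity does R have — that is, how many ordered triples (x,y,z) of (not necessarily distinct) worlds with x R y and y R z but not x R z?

8

Enumerating: (s,t,u), (s,t,w), (s,v,s), (s,v,w), (t,u,s), (u,s,t), (u,s,v), (v,t,u).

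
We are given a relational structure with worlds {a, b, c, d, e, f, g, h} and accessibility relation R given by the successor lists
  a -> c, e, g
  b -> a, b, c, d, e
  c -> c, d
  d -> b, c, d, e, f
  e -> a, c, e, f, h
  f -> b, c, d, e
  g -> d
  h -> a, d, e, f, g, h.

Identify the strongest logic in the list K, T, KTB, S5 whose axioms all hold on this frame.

Reflexive (axiom T): no — a is not related to itself.
Symmetric (axiom B): no — a R c but not c R a.
Euclidean (axiom 5): no — a R c and a R e, but not c R e.
So F validates K; T would additionally require R to be reflexive. The strongest is K.

K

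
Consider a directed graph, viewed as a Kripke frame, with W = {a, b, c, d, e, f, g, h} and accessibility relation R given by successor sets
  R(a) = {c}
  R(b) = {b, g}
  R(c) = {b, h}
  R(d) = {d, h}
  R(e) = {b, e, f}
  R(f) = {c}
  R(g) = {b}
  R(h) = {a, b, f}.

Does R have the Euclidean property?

No

Euclidean: no — c R b and c R h, but not b R h.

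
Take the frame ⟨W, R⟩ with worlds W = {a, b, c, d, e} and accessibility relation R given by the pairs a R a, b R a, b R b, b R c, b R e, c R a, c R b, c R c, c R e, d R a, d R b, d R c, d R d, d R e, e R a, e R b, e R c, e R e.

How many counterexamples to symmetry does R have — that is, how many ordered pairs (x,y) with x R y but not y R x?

Enumerating: (b,a), (c,a), (d,a), (d,b), (d,c), (d,e), (e,a).

7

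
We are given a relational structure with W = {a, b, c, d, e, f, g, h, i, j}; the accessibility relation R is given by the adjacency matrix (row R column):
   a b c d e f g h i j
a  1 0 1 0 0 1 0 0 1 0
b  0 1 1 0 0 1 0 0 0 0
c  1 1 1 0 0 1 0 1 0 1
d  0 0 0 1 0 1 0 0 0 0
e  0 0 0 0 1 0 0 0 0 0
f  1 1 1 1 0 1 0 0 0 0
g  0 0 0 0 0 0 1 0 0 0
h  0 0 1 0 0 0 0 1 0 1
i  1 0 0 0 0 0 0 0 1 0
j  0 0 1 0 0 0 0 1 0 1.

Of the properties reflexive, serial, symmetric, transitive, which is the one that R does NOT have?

Reflexive: yes — every world is R-related to itself.
Serial: yes — every world has a successor (e.g. a R a).
Symmetric: yes — every pair in R has its reverse in R.
Transitive: no — a R c and c R b, but not a R b.
Only transitive fails.

transitive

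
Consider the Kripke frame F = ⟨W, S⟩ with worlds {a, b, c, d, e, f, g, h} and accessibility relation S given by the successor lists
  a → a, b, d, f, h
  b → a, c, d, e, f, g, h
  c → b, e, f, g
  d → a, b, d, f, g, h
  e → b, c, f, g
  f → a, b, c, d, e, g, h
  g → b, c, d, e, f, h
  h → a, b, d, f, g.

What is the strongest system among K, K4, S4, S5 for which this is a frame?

Transitive (axiom 4): no — a S b and b S c, but not a S c.
Reflexive (axiom T): no — b is not related to itself.
Euclidean (axiom 5): no — b S a and b S c, but not a S c.
So F validates K; K4 would additionally require S to be transitive. The strongest is K.

K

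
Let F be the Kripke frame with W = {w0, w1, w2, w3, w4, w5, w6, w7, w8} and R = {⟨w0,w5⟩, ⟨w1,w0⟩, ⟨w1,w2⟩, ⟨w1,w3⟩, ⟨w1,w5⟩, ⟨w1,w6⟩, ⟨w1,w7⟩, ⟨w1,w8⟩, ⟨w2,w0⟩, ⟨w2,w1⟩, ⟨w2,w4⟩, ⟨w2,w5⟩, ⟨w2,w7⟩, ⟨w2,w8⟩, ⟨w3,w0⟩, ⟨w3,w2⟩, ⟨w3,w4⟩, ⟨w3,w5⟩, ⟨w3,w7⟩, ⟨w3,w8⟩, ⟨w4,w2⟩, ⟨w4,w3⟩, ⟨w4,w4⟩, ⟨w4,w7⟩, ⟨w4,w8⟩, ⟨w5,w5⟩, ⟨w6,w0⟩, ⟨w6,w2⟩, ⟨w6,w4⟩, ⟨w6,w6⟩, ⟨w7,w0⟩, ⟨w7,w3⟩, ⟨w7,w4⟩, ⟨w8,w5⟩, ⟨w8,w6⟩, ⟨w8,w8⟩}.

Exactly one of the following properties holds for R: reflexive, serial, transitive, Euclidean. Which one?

serial

Reflexive: no — w0 is not related to itself.
Serial: yes — every world has a successor (e.g. w0 R w5).
Transitive: no — w1 R w2 and w2 R w4, but not w1 R w4.
Euclidean: no — w1 R w0 and w1 R w2, but not w0 R w2.
Only serial holds.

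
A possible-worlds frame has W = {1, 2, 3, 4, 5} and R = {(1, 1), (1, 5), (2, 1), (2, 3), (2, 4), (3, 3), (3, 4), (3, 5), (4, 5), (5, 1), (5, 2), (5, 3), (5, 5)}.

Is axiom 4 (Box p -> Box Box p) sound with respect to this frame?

No

The schema 4 characterises exactly the transitive frames.
Transitive: no — 1 R 5 and 5 R 2, but not 1 R 2.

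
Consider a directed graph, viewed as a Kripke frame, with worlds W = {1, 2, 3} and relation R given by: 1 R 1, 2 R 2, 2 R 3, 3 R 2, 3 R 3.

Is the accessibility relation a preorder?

Reflexive: yes — every world is R-related to itself.
Transitive: yes — every two-step R-path is closed by a direct edge.
So R is a preorder.

Yes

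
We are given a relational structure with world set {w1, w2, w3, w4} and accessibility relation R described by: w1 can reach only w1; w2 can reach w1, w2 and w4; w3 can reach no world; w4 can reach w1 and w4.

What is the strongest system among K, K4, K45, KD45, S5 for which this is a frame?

K4

Transitive (axiom 4): yes — every two-step R-path is closed by a direct edge.
Euclidean (axiom 5): no — w2 R w1 and w2 R w4, but not w1 R w4.
Serial (axiom D): no — w3 has no R-successor.
Reflexive (axiom T): no — w3 is not related to itself.
So F validates K, K4; K45 would additionally require R to be Euclidean. The strongest is K4.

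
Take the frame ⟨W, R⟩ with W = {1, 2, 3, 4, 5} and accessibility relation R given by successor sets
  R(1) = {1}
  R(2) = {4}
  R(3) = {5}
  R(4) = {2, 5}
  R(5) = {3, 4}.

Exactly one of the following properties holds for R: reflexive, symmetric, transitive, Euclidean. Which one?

symmetric

Reflexive: no — 2 is not related to itself.
Symmetric: yes — every pair in R has its reverse in R.
Transitive: no — 2 R 4 and 4 R 5, but not 2 R 5.
Euclidean: no — 4 R 2 and 4 R 5, but not 2 R 5.
Only symmetric holds.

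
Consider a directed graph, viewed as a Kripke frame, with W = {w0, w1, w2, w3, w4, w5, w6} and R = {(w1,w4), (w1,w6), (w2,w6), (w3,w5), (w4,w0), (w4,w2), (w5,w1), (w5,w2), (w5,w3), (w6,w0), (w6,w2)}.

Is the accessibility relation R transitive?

No

Transitive: no — w1 R w4 and w4 R w0, but not w1 R w0.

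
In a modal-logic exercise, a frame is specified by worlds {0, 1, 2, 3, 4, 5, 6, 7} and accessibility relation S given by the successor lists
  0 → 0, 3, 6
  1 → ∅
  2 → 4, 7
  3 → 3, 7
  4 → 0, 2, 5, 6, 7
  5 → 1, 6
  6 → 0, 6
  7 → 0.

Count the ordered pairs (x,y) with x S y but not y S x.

10

Enumerating: (0,3), (2,7), (3,7), (4,0), (4,5), (4,6), (4,7), (5,1), (5,6), (7,0).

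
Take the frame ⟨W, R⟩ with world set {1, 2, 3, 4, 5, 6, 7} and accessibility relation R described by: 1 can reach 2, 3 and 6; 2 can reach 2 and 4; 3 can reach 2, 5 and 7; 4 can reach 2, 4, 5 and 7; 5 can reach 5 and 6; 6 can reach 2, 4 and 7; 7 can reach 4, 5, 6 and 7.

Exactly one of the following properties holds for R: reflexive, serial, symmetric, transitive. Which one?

serial

Reflexive: no — 1 is not related to itself.
Serial: yes — every world has a successor (e.g. 1 R 2).
Symmetric: no — 1 R 2 but not 2 R 1.
Transitive: no — 1 R 2 and 2 R 4, but not 1 R 4.
Only serial holds.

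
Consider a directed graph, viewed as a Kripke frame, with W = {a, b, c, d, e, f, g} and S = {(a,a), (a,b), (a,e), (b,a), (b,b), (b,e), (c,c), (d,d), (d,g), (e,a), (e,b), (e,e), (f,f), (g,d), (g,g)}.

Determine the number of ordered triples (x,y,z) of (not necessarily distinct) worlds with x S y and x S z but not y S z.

0

S is Euclidean; there are no such tuples.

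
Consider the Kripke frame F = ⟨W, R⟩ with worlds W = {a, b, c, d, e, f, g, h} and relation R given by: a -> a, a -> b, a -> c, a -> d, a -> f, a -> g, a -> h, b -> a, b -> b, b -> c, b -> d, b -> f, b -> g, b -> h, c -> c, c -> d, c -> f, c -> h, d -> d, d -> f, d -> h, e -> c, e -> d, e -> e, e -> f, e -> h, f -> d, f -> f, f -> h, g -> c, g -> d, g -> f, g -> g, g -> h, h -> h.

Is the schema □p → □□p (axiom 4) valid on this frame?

Axiom 4 corresponds to the accessibility relation being transitive.
Transitive: yes — every two-step R-path is closed by a direct edge.

Yes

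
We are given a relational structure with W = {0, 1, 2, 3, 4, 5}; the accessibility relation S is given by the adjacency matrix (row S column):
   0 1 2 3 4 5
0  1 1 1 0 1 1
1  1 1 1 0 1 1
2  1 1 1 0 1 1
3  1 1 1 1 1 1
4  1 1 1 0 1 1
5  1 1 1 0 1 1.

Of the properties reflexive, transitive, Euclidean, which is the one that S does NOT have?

Reflexive: yes — every world is S-related to itself.
Transitive: yes — every two-step S-path is closed by a direct edge.
Euclidean: no — 3 S 0 and 3 S 3, but not 0 S 3.
Only Euclidean fails.

Euclidean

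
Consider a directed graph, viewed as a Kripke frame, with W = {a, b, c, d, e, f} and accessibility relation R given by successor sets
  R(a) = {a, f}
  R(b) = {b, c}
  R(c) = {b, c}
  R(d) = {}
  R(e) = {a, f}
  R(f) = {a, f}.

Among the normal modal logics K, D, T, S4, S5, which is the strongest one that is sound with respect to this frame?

K

Serial (axiom D): no — d has no R-successor.
Reflexive (axiom T): no — d is not related to itself.
Transitive (axiom 4): yes — every two-step R-path is closed by a direct edge.
Euclidean (axiom 5): yes — any two successors of a common world are R-related.
So F validates K; D would additionally require R to be serial. The strongest is K.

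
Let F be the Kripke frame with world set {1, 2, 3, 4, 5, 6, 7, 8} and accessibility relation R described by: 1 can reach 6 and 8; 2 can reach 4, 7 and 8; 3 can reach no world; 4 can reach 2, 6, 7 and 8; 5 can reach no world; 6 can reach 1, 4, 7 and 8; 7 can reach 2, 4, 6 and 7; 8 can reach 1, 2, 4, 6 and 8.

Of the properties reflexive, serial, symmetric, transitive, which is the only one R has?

symmetric

Reflexive: no — 1 is not related to itself.
Serial: no — 3 has no R-successor.
Symmetric: yes — every pair in R has its reverse in R.
Transitive: no — 1 R 6 and 6 R 4, but not 1 R 4.
Only symmetric holds.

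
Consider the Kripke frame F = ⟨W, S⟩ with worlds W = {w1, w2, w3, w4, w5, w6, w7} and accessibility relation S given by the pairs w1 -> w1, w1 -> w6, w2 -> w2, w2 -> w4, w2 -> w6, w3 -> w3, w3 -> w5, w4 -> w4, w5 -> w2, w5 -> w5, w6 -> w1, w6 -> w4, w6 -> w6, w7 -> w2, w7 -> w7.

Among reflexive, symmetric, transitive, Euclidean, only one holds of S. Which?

Reflexive: yes — every world is S-related to itself.
Symmetric: no — w2 S w4 but not w4 S w2.
Transitive: no — w1 S w6 and w6 S w4, but not w1 S w4.
Euclidean: no — w2 S w4 and w2 S w6, but not w4 S w6.
Only reflexive holds.

reflexive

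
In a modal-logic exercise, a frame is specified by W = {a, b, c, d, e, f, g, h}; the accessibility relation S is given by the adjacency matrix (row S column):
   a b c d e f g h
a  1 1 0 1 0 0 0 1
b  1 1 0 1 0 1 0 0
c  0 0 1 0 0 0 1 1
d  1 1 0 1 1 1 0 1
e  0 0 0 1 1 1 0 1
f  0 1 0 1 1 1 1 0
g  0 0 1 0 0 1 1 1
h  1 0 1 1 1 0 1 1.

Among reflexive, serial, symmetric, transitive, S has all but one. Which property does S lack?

transitive

Reflexive: yes — every world is S-related to itself.
Serial: yes — every world has a successor (e.g. a S a).
Symmetric: yes — every pair in S has its reverse in S.
Transitive: no — a S b and b S f, but not a S f.
Only transitive fails.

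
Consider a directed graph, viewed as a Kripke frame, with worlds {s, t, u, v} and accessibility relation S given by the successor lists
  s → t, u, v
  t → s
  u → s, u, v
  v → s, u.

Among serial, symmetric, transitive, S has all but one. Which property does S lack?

Serial: yes — every world has a successor (e.g. s S t).
Symmetric: yes — every pair in S has its reverse in S.
Transitive: no — t S s and s S u, but not t S u.
Only transitive fails.

transitive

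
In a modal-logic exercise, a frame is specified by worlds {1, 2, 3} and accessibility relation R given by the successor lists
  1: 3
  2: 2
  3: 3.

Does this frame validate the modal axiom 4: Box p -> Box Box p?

Yes

The schema 4 characterises exactly the transitive frames.
Transitive: yes — every two-step R-path is closed by a direct edge.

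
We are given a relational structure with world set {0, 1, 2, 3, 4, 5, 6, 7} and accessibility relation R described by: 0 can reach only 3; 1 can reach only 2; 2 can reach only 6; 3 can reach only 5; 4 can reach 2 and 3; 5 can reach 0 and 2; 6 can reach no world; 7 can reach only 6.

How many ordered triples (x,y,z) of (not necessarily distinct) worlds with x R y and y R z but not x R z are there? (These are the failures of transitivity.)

8

Enumerating: (0,3,5), (1,2,6), (3,5,0), (3,5,2), (4,2,6), (4,3,5), (5,0,3), (5,2,6).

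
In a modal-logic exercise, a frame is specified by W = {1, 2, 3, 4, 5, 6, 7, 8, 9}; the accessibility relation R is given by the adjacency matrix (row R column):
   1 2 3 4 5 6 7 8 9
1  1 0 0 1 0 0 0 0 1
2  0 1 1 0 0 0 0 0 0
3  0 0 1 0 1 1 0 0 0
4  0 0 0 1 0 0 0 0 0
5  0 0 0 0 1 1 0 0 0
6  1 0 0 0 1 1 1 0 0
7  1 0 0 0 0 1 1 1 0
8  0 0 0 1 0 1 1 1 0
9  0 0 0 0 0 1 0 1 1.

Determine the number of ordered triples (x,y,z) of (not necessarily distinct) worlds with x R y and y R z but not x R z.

Enumerating: (1,9,6), (1,9,8), (2,3,5), (2,3,6), (3,6,1), (3,6,7), (5,6,1), (5,6,7), (6,1,4), (6,1,9), (6,7,8), (7,1,4), … and 11 more.
Total: 23.

23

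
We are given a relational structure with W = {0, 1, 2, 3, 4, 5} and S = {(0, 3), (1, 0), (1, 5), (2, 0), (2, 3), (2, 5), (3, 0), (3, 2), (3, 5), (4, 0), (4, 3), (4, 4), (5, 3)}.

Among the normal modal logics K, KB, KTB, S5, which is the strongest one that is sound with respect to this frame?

Symmetric (axiom B): no — 1 S 0 but not 0 S 1.
Reflexive (axiom T): no — 0 is not related to itself.
Euclidean (axiom 5): no — 1 S 0 and 1 S 5, but not 0 S 5.
So F validates K; KB would additionally require S to be symmetric. The strongest is K.

K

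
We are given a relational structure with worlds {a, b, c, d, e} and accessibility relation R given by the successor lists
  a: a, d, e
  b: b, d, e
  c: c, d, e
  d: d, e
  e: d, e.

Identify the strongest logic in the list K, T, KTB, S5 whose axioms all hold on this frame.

T

Reflexive (axiom T): yes — every world is R-related to itself.
Symmetric (axiom B): no — a R d but not d R a.
Euclidean (axiom 5): no — a R d and a R a, but not d R a.
So F validates K, T; KTB would additionally require R to be symmetric. The strongest is T.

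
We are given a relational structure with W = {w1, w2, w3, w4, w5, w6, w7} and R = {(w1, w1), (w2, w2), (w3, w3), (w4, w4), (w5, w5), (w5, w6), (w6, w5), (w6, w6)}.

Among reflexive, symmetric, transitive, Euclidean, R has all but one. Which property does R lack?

Reflexive: no — w7 is not related to itself.
Symmetric: yes — every pair in R has its reverse in R.
Transitive: yes — every two-step R-path is closed by a direct edge.
Euclidean: yes — any two successors of a common world are R-related.
Only reflexive fails.

reflexive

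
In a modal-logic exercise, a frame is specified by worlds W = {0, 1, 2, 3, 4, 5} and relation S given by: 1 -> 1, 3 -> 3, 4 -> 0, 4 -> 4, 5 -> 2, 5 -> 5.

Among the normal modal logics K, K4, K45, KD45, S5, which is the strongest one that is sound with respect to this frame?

K4

Transitive (axiom 4): yes — every two-step S-path is closed by a direct edge.
Euclidean (axiom 5): no — 4 S 0 and 4 S 0, but not 0 S 0.
Serial (axiom D): no — 0 has no S-successor.
Reflexive (axiom T): no — 0 is not related to itself.
So F validates K, K4; K45 would additionally require S to be Euclidean. The strongest is K4.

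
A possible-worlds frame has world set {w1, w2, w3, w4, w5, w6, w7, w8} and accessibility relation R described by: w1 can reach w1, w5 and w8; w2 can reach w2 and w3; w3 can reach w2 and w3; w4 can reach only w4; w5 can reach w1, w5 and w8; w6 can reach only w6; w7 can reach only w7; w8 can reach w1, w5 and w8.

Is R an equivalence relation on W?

Reflexive: yes — every world is R-related to itself.
Symmetric: yes — every pair in R has its reverse in R.
Transitive: yes — every two-step R-path is closed by a direct edge.
So R is an equivalence relation.

Yes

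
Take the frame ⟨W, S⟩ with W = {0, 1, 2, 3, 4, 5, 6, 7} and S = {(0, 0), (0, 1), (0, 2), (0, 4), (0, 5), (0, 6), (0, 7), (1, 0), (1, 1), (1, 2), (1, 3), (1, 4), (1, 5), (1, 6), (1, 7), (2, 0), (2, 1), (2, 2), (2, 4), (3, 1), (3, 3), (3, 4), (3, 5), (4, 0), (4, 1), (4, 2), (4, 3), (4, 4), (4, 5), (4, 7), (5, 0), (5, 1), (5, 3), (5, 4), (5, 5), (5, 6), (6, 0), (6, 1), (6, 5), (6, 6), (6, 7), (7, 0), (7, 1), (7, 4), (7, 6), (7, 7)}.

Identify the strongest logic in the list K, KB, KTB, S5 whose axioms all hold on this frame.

KTB

Symmetric (axiom B): yes — every pair in S has its reverse in S.
Reflexive (axiom T): yes — every world is S-related to itself.
Euclidean (axiom 5): no — 0 S 2 and 0 S 5, but not 2 S 5.
So F validates K, KB, KTB; S5 would additionally require S to be Euclidean. The strongest is KTB.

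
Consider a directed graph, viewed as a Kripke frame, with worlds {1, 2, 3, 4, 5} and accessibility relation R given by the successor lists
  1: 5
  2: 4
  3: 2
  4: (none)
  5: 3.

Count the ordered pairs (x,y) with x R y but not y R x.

Enumerating: (1,5), (2,4), (3,2), (5,3).

4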